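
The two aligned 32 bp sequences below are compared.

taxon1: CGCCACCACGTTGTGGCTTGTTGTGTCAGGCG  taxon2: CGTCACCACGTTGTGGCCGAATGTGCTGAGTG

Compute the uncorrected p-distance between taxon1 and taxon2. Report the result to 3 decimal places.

0.313

The sequences differ at 10 of 32 positions (sites 3, 18, 19, 20, 21, 26, 27, 28, 29, 31).
p = 10/32 = 0.3125 ≈ 0.313 (to 3 d.p.).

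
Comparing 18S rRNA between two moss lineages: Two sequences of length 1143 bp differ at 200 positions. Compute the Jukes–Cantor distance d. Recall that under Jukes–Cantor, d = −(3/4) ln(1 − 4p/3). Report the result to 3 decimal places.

0.199

p = 200/1143 ≈ 0.174978.
d = −(3/4) ln(1 − 4p/3) = −0.75 ln(1 − 0.233304) = −0.75 ln(0.766696)
  = −0.75 × (-0.265665) = 0.199249 substitutions/site.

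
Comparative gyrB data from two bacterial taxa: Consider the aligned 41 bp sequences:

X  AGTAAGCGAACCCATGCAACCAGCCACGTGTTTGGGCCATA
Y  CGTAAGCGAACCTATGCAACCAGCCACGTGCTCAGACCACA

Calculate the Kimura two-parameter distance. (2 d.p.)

0.20

Of 41 sites, 6 differences are transitions and 1 are transversions, so P = 6/41 ≈ 0.146341 and Q = 1/41 ≈ 0.02439.
Under the Kimura two-parameter model, d = −½ ln(1 − 2P − Q) − ¼ ln(1 − 2Q).
1 − 2P − Q = 0.682928, giving −½ ln(0.682928) = 0.190683.
1 − 2Q = 0.95122, giving −¼ ln(0.95122) = 0.012502.
d = 0.190683 + 0.012502 = 0.203185.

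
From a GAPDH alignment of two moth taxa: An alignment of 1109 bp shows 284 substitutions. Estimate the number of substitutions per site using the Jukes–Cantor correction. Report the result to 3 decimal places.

0.313

p = 284/1109 ≈ 0.256087.
d = −(3/4) ln(1 − 4p/3) = −0.75 ln(1 − 0.341449) = −0.75 ln(0.658551)
  = −0.75 × (-0.417713) = 0.313285 substitutions/site.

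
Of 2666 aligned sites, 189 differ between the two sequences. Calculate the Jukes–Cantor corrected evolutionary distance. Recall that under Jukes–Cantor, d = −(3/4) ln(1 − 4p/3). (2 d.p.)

p = 189/2666 ≈ 0.070893.
d = −(3/4) ln(1 − 4p/3) = −0.75 ln(1 − 0.094524) = −0.75 ln(0.905476)
  = −0.75 × (-0.099295) = 0.074471 substitutions/site.

0.07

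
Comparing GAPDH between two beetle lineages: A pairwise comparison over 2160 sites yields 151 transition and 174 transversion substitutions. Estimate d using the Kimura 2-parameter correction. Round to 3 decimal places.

P = 151/2160 ≈ 0.069907 and Q = 174/2160 ≈ 0.080556.
Under the Kimura two-parameter model, d = −½ ln(1 − 2P − Q) − ¼ ln(1 − 2Q).
1 − 2P − Q = 0.77963, giving −½ ln(0.77963) = 0.124468.
1 − 2Q = 0.838888, giving −¼ ln(0.838888) = 0.043920.
d = 0.124468 + 0.043920 = 0.168388.

0.168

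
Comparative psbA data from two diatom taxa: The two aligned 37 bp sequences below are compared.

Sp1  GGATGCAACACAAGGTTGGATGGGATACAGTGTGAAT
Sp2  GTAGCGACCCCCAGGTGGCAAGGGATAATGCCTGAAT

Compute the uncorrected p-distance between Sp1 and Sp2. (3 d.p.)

0.378

The sequences differ at 14 of 37 positions.
p = 14/37 = 0.378378… ≈ 0.378 (to 3 d.p.).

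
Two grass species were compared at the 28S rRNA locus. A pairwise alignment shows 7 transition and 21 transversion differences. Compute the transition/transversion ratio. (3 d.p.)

0.333

R = 7/21 = 0.333333… ≈ 0.333 (to 3 d.p.).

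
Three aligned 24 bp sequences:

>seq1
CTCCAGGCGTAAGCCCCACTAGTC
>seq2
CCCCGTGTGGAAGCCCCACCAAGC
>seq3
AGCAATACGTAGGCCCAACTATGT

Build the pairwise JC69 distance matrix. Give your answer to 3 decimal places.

d(seq1,seq2) = 0.441, d(seq1,seq3) = 0.608, d(seq2,seq3) = 0.824

seq1–seq2: 8/24 sites differ → p ≈ 0.333333, d = −0.75 ln(1 − 0.444444) = 0.440839 ≈ 0.441.
seq1–seq3: 10/24 sites differ → p ≈ 0.416667, d = −0.75 ln(1 − 0.555556) = 0.608198 ≈ 0.608.
seq2–seq3: 12/24 sites differ → p = 0.5, d = −0.75 ln(1 − 0.666667) = 0.823960 ≈ 0.824.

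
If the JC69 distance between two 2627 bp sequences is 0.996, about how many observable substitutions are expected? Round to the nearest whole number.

Invert JC69: p = (3/4)(1 − e^(−4d/3)) = 0.75 × (1 − e^(-1.328)) = 0.75 × (1 − 0.265007) = 0.551245.
Expected differing sites = pL ≈ 0.551245 × 2627 = 1448.120615 ≈ 1448.

1448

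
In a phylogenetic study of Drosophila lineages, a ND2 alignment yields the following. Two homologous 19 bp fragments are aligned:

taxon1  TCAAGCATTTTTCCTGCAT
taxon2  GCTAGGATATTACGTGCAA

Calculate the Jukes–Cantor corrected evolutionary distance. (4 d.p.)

0.5068

The sequences differ at 7 of 19 sites (1, 3, 6, 9, 12, 14, 19), so p = 7/19 ≈ 0.368421.
d = −(3/4) ln(1 − 4p/3) = −0.75 ln(1 − 0.491228) = −0.75 ln(0.508772)
  = −0.75 × (-0.675755) = 0.506816 substitutions/site.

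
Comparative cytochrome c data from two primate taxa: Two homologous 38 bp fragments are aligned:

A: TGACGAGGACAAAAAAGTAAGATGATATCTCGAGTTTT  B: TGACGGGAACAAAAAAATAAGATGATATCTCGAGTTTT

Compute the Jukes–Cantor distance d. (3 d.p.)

The sequences differ at 3 of 38 sites (6, 8, 17), so p = 3/38 ≈ 0.078947.
d = −(3/4) ln(1 − 4p/3) = −0.75 ln(1 − 0.105263) = −0.75 ln(0.894737)
  = −0.75 × (-0.111225) = 0.083419 substitutions/site.

0.083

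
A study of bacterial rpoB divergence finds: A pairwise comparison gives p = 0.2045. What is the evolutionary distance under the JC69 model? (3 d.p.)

d = −(3/4) ln(1 − 4p/3) = −0.75 ln(1 − 0.272667) = −0.75 ln(0.727333)
  = −0.75 × (-0.318371) = 0.238778 substitutions/site.

0.239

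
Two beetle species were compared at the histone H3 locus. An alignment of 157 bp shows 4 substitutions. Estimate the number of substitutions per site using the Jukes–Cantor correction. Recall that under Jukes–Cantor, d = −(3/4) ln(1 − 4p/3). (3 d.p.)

p = 4/157 ≈ 0.025478.
d = −(3/4) ln(1 − 4p/3) = −0.75 ln(1 − 0.033971) = −0.75 ln(0.966029)
  = −0.75 × (-0.034561) = 0.025921 substitutions/site.

0.026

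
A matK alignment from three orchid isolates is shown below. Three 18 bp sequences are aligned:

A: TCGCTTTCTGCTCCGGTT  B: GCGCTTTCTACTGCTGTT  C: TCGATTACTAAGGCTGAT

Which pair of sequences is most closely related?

A–B: 4/18 differ, p = 0.222, d = 0.264.
A–C: 8/18 differ, p = 0.444, d = 0.673.
B–C: 6/18 differ, p = 0.333, d = 0.441.
The smallest distance is between A and B.

A and B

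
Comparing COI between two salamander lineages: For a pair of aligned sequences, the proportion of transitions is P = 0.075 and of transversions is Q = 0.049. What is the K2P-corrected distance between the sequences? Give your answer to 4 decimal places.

0.1367

Under the Kimura two-parameter model, d = −½ ln(1 − 2P − Q) − ¼ ln(1 − 2Q).
1 − 2P − Q = 0.801, giving −½ ln(0.801) = 0.110947.
1 − 2Q = 0.902, giving −¼ ln(0.902) = 0.025785.
d = 0.110947 + 0.025785 = 0.136732.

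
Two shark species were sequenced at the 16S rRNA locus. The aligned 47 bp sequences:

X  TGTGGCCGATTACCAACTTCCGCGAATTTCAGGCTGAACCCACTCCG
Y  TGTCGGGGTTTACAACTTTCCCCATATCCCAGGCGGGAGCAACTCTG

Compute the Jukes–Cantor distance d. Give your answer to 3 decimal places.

0.494

The sequences differ at 17 of 47 sites, so p = 17/47 ≈ 0.361702.
d = −(3/4) ln(1 − 4p/3) = −0.75 ln(1 − 0.482269) = −0.75 ln(0.517731)
  = −0.75 × (-0.658299) = 0.493724 substitutions/site.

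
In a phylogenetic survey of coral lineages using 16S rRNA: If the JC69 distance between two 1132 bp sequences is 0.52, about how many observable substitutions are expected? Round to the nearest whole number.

425

Invert JC69: p = (3/4)(1 − e^(−4d/3)) = 0.75 × (1 − e^(-0.693333)) = 0.75 × (1 − 0.499907) = 0.375070.
Expected differing sites = pL ≈ 0.375070 × 1132 = 424.57924 ≈ 425.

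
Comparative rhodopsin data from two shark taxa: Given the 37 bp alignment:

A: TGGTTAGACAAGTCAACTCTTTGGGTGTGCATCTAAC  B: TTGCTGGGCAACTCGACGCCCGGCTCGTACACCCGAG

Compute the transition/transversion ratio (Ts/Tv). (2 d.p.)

1.57

Transitions are A↔G and C↔T; transversions are all other mismatches.
Transitions: 11. Transversions: 7.
R = 11/7 = 1.571428… ≈ 1.57 (to 2 d.p.).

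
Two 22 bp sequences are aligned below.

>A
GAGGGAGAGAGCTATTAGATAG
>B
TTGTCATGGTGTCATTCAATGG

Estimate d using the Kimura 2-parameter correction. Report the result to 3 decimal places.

0.994

Of 22 sites, 5 differences are transitions and 7 are transversions, so P = 5/22 ≈ 0.227273 and Q = 7/22 ≈ 0.318182.
Under the Kimura two-parameter model, d = −½ ln(1 − 2P − Q) − ¼ ln(1 − 2Q).
1 − 2P − Q = 0.227272, giving −½ ln(0.227272) = 0.740804.
1 − 2Q = 0.363636, giving −¼ ln(0.363636) = 0.252900.
d = 0.740804 + 0.252900 = 0.993704.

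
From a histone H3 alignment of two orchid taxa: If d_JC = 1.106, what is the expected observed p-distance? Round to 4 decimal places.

0.5784

p = (3/4)(1 − e^(−4d/3)) = 0.75 × (1 − e^(-1.474667)) = 0.75 × (1 − 0.228855) = 0.578359.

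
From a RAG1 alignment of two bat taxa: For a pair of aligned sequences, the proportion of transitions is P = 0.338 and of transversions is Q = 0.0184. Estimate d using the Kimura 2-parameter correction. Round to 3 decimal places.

0.602

Under the Kimura two-parameter model, d = −½ ln(1 − 2P − Q) − ¼ ln(1 − 2Q).
1 − 2P − Q = 0.3056, giving −½ ln(0.3056) = 0.592739.
1 − 2Q = 0.9632, giving −¼ ln(0.9632) = 0.009374.
d = 0.592739 + 0.009374 = 0.602113.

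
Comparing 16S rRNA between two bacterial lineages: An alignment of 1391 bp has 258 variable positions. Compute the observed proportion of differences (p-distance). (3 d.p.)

0.185

p = 258/1391 = 0.185478… ≈ 0.185 (to 3 d.p.).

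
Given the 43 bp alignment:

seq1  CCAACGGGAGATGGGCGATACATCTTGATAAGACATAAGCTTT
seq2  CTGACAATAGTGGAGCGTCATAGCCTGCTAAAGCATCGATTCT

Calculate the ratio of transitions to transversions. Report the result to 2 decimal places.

2.00

Transitions are A↔G and C↔T; transversions are all other mismatches.
Transitions: 14. Transversions: 7.
R = 14/7 = 2.00.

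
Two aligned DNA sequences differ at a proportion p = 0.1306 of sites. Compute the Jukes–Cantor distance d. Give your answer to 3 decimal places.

0.143

d = −(3/4) ln(1 − 4p/3) = −0.75 ln(1 − 0.174133) = −0.75 ln(0.825867)
  = −0.75 × (-0.191322) = 0.143492 substitutions/site.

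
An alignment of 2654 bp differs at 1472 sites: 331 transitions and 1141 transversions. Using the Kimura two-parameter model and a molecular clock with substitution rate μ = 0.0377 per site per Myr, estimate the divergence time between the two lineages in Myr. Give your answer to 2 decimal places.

14.06

P = 331/2654 ≈ 0.124717 and Q = 1141/2654 ≈ 0.429917.
Under the Kimura two-parameter model, d = −½ ln(1 − 2P − Q) − ¼ ln(1 − 2Q).
1 − 2P − Q = 0.320649, giving −½ ln(0.320649) = 0.568704.
1 − 2Q = 0.140166, giving −¼ ln(0.140166) = 0.491232.
d = 0.568704 + 0.491232 = 1.059936.
Under a molecular clock d = 2μt, so t = d/(2μ) = 1.059936 / (2 × 0.0377) = 14.06 Myr.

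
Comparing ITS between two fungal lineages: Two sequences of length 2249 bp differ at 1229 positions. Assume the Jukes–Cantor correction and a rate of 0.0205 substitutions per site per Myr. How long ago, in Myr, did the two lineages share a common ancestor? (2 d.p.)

23.86

p = 1229/2249 ≈ 0.546465.
d = −(3/4) ln(1 − 4p/3) = −0.75 ln(1 − 0.72862) = −0.75 ln(0.27138)
  = −0.75 × (-1.304235) = 0.978176 substitutions/site.
Under a molecular clock d = 2μt, so t = d/(2μ) = 0.978176 / (2 × 0.0205) = 23.86 Myr.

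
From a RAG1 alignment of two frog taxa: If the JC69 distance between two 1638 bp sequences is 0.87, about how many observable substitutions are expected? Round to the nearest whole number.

Invert JC69: p = (3/4)(1 − e^(−4d/3)) = 0.75 × (1 − e^(-1.16)) = 0.75 × (1 − 0.313486) = 0.514886.
Expected differing sites = pL ≈ 0.514886 × 1638 = 843.383268 ≈ 843.

843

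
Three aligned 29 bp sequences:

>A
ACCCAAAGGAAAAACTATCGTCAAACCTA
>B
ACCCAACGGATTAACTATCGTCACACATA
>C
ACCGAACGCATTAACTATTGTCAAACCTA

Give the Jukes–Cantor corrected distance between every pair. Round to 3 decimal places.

A–B: 5/29 sites differ → p ≈ 0.172414, d = −0.75 ln(1 − 0.229885) = 0.195912 ≈ 0.196.
A–C: 6/29 sites differ → p ≈ 0.206897, d = −0.75 ln(1 − 0.275863) = 0.242081 ≈ 0.242.
B–C: 5/29 sites differ → p ≈ 0.172414, d = −0.75 ln(1 − 0.229885) = 0.195912 ≈ 0.196.

d(A,B) = 0.196, d(A,C) = 0.242, d(B,C) = 0.196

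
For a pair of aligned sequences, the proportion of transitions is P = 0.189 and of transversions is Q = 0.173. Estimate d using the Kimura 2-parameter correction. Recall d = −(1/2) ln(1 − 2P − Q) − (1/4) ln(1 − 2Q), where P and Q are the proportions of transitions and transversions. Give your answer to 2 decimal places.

0.51

Under the Kimura two-parameter model, d = −½ ln(1 − 2P − Q) − ¼ ln(1 − 2Q).
1 − 2P − Q = 0.449, giving −½ ln(0.449) = 0.400366.
1 − 2Q = 0.654, giving −¼ ln(0.654) = 0.106162.
d = 0.400366 + 0.106162 = 0.506528.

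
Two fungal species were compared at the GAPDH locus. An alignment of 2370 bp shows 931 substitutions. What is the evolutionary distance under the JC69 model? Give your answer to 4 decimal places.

p = 931/2370 ≈ 0.392827.
d = −(3/4) ln(1 − 4p/3) = −0.75 ln(1 − 0.523769) = −0.75 ln(0.476231)
  = −0.75 × (-0.741852) = 0.556389 substitutions/site.

0.5564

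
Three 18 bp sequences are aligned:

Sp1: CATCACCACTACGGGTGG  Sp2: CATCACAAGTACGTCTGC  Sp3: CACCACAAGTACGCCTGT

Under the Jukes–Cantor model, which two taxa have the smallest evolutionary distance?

Sp2 and Sp3

Sp1–Sp2: 5/18 differ, p = 0.278, d = 0.347.
Sp1–Sp3: 6/18 differ, p = 0.333, d = 0.441.
Sp2–Sp3: 3/18 differ, p = 0.167, d = 0.188.
The smallest distance is between Sp2 and Sp3.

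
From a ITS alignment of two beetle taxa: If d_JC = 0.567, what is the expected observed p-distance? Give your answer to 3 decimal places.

0.398

p = (3/4)(1 − e^(−4d/3)) = 0.75 × (1 − e^(-0.756)) = 0.75 × (1 − 0.469541) = 0.397844.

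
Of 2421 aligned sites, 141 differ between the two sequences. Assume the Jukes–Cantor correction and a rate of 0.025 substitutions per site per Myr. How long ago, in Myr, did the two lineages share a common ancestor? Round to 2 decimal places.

p = 141/2421 ≈ 0.05824.
d = −(3/4) ln(1 − 4p/3) = −0.75 ln(1 − 0.077653) = −0.75 ln(0.922347)
  = −0.75 × (-0.080834) = 0.060626 substitutions/site.
Under a molecular clock d = 2μt, so t = d/(2μ) = 0.060626 / (2 × 0.025) = 1.21 Myr.

1.21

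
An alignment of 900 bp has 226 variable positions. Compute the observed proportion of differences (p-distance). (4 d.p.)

p = 226/900 = 0.251111… ≈ 0.2511 (to 4 d.p.).

0.2511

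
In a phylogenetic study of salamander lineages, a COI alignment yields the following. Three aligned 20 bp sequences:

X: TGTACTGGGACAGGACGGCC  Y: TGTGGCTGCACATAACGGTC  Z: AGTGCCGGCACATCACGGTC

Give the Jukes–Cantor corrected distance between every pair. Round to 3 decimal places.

X–Y: 8/20 sites differ → p = 0.4, d = −0.75 ln(1 − 0.533333) = 0.571605 ≈ 0.572.
X–Z: 7/20 sites differ → p = 0.35, d = −0.75 ln(1 − 0.466667) = 0.471457 ≈ 0.471.
Y–Z: 4/20 sites differ → p = 0.2, d = −0.75 ln(1 − 0.266667) = 0.232617 ≈ 0.233.

d(X,Y) = 0.572, d(X,Z) = 0.471, d(Y,Z) = 0.233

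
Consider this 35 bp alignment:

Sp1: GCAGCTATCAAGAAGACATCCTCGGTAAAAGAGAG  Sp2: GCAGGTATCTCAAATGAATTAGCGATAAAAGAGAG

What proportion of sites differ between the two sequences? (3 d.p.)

The sequences differ at 11 of 35 positions.
p = 11/35 = 0.314285… ≈ 0.314 (to 3 d.p.).

0.314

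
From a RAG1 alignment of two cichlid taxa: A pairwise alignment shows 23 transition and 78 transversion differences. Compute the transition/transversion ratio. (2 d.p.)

R = 23/78 = 0.294871… ≈ 0.29 (to 2 d.p.).

0.29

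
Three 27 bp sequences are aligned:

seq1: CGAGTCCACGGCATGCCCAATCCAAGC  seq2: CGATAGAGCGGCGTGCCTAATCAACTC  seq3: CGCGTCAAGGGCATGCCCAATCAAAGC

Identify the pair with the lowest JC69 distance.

seq1–seq2: 10/27 differ, p = 0.370, d = 0.511.
seq1–seq3: 4/27 differ, p = 0.148, d = 0.165.
seq2–seq3: 10/27 differ, p = 0.370, d = 0.511.
The smallest distance is between seq1 and seq3.

seq1 and seq3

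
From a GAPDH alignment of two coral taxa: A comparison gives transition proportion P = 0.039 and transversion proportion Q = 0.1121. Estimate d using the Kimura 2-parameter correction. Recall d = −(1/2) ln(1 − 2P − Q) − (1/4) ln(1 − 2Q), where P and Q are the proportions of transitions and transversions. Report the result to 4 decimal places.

Under the Kimura two-parameter model, d = −½ ln(1 − 2P − Q) − ¼ ln(1 − 2Q).
1 − 2P − Q = 0.8099, giving −½ ln(0.8099) = 0.105422.
1 − 2Q = 0.7758, giving −¼ ln(0.7758) = 0.063465.
d = 0.105422 + 0.063465 = 0.168887.

0.1689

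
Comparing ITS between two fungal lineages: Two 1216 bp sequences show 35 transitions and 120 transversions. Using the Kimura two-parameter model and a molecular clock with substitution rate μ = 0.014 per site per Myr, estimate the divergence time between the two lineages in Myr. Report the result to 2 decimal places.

P = 35/1216 ≈ 0.028783 and Q = 120/1216 ≈ 0.098684.
Under the Kimura two-parameter model, d = −½ ln(1 − 2P − Q) − ¼ ln(1 − 2Q).
1 − 2P − Q = 0.84375, giving −½ ln(0.84375) = 0.084950.
1 − 2Q = 0.802632, giving −¼ ln(0.802632) = 0.054965.
d = 0.084950 + 0.054965 = 0.139915.
Under a molecular clock d = 2μt, so t = d/(2μ) = 0.139915 / (2 × 0.014) = 5.00 Myr.

5.00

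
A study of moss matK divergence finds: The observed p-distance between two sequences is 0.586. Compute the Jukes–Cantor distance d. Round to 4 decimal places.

d = −(3/4) ln(1 − 4p/3) = −0.75 ln(1 − 0.781333) = −0.75 ln(0.218667)
  = −0.75 × (-1.520205) = 1.140154 substitutions/site.

1.1402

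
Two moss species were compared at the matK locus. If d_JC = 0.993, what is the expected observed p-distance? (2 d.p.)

0.55

p = (3/4)(1 − e^(−4d/3)) = 0.75 × (1 − e^(-1.324)) = 0.75 × (1 − 0.266069) = 0.550448.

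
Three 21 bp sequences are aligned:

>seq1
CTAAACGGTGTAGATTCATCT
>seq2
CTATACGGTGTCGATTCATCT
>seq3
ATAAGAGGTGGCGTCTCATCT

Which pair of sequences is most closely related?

seq1–seq2: 2/21 differ, p = 0.095, d = 0.102.
seq1–seq3: 7/21 differ, p = 0.333, d = 0.441.
seq2–seq3: 7/21 differ, p = 0.333, d = 0.441.
The smallest distance is between seq1 and seq2.

seq1 and seq2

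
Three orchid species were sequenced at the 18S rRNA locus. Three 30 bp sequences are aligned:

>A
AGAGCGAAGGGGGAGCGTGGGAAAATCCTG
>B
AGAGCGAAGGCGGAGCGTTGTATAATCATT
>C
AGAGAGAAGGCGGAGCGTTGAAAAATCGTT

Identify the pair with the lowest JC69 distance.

A–B: 6/30 differ, p = 0.200, d = 0.233.
A–C: 6/30 differ, p = 0.200, d = 0.233.
B–C: 4/30 differ, p = 0.133, d = 0.147.
The smallest distance is between B and C.

B and C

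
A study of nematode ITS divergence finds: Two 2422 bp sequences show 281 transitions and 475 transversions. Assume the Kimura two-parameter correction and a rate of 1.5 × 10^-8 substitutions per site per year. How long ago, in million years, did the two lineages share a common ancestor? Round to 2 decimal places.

P = 281/2422 ≈ 0.11602 and Q = 475/2422 ≈ 0.196119.
Under the Kimura two-parameter model, d = −½ ln(1 − 2P − Q) − ¼ ln(1 − 2Q).
1 − 2P − Q = 0.571841, giving −½ ln(0.571841) = 0.279447.
1 − 2Q = 0.607762, giving −¼ ln(0.607762) = 0.124493.
d = 0.279447 + 0.124493 = 0.403940.
Under a molecular clock d = 2μt, so t = d/(2μ) = 0.403940 / (2 × 1.5 × 10^-8) = 13.46 million years.

13.46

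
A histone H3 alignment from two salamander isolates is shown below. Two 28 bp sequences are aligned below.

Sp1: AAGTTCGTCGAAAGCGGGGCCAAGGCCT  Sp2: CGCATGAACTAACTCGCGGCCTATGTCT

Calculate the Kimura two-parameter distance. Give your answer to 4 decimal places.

0.8523

Of 28 sites, 3 differences are transitions and 11 are transversions, so P = 3/28 ≈ 0.107143 and Q = 11/28 ≈ 0.392857.
Under the Kimura two-parameter model, d = −½ ln(1 − 2P − Q) − ¼ ln(1 − 2Q).
1 − 2P − Q = 0.392857, giving −½ ln(0.392857) = 0.467155.
1 − 2Q = 0.214286, giving −¼ ln(0.214286) = 0.385111.
d = 0.467155 + 0.385111 = 0.852266.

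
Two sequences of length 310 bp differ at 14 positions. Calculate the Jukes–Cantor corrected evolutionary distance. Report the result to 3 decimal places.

p = 14/310 ≈ 0.045161.
d = −(3/4) ln(1 − 4p/3) = −0.75 ln(1 − 0.060215) = −0.75 ln(0.939785)
  = −0.75 × (-0.062104) = 0.046578 substitutions/site.

0.047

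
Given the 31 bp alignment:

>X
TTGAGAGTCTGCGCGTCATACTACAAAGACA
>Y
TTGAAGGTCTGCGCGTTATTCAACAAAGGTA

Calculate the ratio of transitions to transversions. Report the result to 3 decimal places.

2.500

Transitions are A↔G and C↔T; transversions are all other mismatches.
Transitions: 5. Transversions: 2.
R = 5/2 = 2.500.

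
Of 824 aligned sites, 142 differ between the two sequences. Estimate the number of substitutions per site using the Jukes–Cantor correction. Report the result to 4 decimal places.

0.1958

p = 142/824 ≈ 0.17233.
d = −(3/4) ln(1 − 4p/3) = −0.75 ln(1 − 0.229773) = −0.75 ln(0.770227)
  = −0.75 × (-0.261070) = 0.195803 substitutions/site.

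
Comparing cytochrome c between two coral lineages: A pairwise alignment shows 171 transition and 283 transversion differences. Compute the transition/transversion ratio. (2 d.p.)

R = 171/283 = 0.604240… ≈ 0.60 (to 2 d.p.).

0.60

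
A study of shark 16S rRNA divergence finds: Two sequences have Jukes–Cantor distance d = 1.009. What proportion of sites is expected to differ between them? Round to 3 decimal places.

0.555

p = (3/4)(1 − e^(−4d/3)) = 0.75 × (1 − e^(-1.345333)) = 0.75 × (1 − 0.260453) = 0.554660.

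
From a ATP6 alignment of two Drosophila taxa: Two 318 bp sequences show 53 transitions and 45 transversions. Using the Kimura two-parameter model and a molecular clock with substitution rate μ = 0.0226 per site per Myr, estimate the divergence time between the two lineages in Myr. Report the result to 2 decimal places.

8.96

P = 53/318 ≈ 0.166667 and Q = 45/318 ≈ 0.141509.
Under the Kimura two-parameter model, d = −½ ln(1 − 2P − Q) − ¼ ln(1 − 2Q).
1 − 2P − Q = 0.525157, giving −½ ln(0.525157) = 0.322029.
1 − 2Q = 0.716982, giving −¼ ln(0.716982) = 0.083176.
d = 0.322029 + 0.083176 = 0.405205.
Under a molecular clock d = 2μt, so t = d/(2μ) = 0.405205 / (2 × 0.0226) = 8.96 Myr.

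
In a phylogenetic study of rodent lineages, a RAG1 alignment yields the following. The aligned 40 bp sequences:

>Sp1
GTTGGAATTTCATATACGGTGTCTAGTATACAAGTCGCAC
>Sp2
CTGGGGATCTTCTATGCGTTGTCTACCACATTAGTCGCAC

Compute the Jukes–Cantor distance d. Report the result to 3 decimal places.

0.426

The sequences differ at 13 of 40 sites, so p = 13/40 = 0.325.
d = −(3/4) ln(1 − 4p/3) = −0.75 ln(1 − 0.433333) = −0.75 ln(0.566667)
  = −0.75 × (-0.567983) = 0.425987 substitutions/site.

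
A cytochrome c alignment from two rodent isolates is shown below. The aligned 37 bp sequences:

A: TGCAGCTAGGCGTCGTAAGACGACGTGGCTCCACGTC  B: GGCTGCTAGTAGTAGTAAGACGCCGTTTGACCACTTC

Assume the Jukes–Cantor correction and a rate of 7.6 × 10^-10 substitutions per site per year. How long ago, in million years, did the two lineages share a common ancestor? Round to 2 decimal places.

The sequences differ at 11 of 37 sites, so p = 11/37 ≈ 0.297297.
d = −(3/4) ln(1 − 4p/3) = −0.75 ln(1 − 0.396396) = −0.75 ln(0.603604)
  = −0.75 × (-0.504837) = 0.378628 substitutions/site.
Under a molecular clock d = 2μt, so t = d/(2μ) = 0.378628 / (2 × 7.6 × 10^-10) = 249.10 million years.

249.10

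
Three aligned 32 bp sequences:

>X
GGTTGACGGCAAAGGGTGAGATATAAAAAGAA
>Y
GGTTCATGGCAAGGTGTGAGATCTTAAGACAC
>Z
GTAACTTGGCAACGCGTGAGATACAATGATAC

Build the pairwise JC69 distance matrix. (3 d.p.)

d(X,Y) = 0.353, d(X,Z) = 0.585, d(Y,Z) = 0.460

X–Y: 9/32 sites differ → p = 0.28125, d = −0.75 ln(1 − 0.375) = 0.352503 ≈ 0.353.
X–Z: 13/32 sites differ → p = 0.40625, d = −0.75 ln(1 − 0.541667) = 0.585119 ≈ 0.585.
Y–Z: 11/32 sites differ → p = 0.34375, d = −0.75 ln(1 − 0.458333) = 0.459828 ≈ 0.460.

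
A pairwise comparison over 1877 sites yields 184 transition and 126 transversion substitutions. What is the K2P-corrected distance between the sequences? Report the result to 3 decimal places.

P = 184/1877 ≈ 0.098029 and Q = 126/1877 ≈ 0.067128.
Under the Kimura two-parameter model, d = −½ ln(1 − 2P − Q) − ¼ ln(1 − 2Q).
1 − 2P − Q = 0.736814, giving −½ ln(0.736814) = 0.152710.
1 − 2Q = 0.865744, giving −¼ ln(0.865744) = 0.036042.
d = 0.152710 + 0.036042 = 0.188752.

0.189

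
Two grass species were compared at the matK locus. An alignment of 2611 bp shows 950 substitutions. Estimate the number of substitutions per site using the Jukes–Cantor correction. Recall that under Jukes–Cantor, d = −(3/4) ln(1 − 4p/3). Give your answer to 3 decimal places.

0.498

p = 950/2611 ≈ 0.363845.
d = −(3/4) ln(1 − 4p/3) = −0.75 ln(1 − 0.485127) = −0.75 ln(0.514873)
  = −0.75 × (-0.663835) = 0.497876 substitutions/site.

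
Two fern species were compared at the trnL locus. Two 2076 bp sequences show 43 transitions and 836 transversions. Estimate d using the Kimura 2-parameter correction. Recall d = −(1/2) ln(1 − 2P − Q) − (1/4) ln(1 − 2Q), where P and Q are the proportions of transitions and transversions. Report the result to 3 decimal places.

P = 43/2076 ≈ 0.020713 and Q = 836/2076 ≈ 0.402697.
Under the Kimura two-parameter model, d = −½ ln(1 − 2P − Q) − ¼ ln(1 − 2Q).
1 − 2P − Q = 0.555877, giving −½ ln(0.555877) = 0.293604.
1 − 2Q = 0.194606, giving −¼ ln(0.194606) = 0.409195.
d = 0.293604 + 0.409195 = 0.702799.

0.703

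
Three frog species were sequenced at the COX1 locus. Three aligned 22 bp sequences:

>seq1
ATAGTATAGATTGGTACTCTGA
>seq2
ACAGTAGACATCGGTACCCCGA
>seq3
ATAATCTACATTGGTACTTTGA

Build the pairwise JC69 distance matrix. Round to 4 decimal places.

seq1–seq2: 6/22 sites differ → p ≈ 0.272727, d = −0.75 ln(1 − 0.363636) = 0.338988 ≈ 0.3390.
seq1–seq3: 4/22 sites differ → p ≈ 0.181818, d = −0.75 ln(1 − 0.242424) = 0.208224 ≈ 0.2082.
seq2–seq3: 8/22 sites differ → p ≈ 0.363636, d = −0.75 ln(1 − 0.484848) = 0.497470 ≈ 0.4975.

d(seq1,seq2) = 0.3390, d(seq1,seq3) = 0.2082, d(seq2,seq3) = 0.4975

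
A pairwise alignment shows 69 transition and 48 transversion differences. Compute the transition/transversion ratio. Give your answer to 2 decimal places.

R = 69/48 = 1.4375 ≈ 1.44 (to 2 d.p.).

1.44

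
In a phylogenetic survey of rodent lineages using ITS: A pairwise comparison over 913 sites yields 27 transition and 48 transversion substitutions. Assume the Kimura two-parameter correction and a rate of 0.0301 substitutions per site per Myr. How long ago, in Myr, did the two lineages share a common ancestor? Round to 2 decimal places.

P = 27/913 ≈ 0.029573 and Q = 48/913 ≈ 0.052574.
Under the Kimura two-parameter model, d = −½ ln(1 − 2P − Q) − ¼ ln(1 − 2Q).
1 − 2P − Q = 0.88828, giving −½ ln(0.88828) = 0.059234.
1 − 2Q = 0.894852, giving −¼ ln(0.894852) = 0.027774.
d = 0.059234 + 0.027774 = 0.087008.
Under a molecular clock d = 2μt, so t = d/(2μ) = 0.087008 / (2 × 0.0301) = 1.45 Myr.

1.45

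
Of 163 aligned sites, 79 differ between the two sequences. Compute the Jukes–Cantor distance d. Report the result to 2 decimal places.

0.78

p = 79/163 ≈ 0.484663.
d = −(3/4) ln(1 − 4p/3) = −0.75 ln(1 − 0.646217) = −0.75 ln(0.353783)
  = −0.75 × (-1.039072) = 0.779304 substitutions/site.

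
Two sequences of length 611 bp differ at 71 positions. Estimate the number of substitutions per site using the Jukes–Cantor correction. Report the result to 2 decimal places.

0.13

p = 71/611 ≈ 0.116203.
d = −(3/4) ln(1 − 4p/3) = −0.75 ln(1 − 0.154937) = −0.75 ln(0.845063)
  = −0.75 × (-0.168344) = 0.126258 substitutions/site.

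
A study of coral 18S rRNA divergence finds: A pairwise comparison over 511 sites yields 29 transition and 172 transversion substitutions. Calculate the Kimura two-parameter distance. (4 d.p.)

P = 29/511 ≈ 0.056751 and Q = 172/511 ≈ 0.336595.
Under the Kimura two-parameter model, d = −½ ln(1 − 2P − Q) − ¼ ln(1 − 2Q).
1 − 2P − Q = 0.549903, giving −½ ln(0.549903) = 0.299007.
1 − 2Q = 0.32681, giving −¼ ln(0.32681) = 0.279594.
d = 0.299007 + 0.279594 = 0.578601.

0.5786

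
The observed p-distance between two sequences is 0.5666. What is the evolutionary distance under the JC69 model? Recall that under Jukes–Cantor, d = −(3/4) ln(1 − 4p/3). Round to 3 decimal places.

1.056

d = −(3/4) ln(1 − 4p/3) = −0.75 ln(1 − 0.755467) = −0.75 ln(0.244533)
  = −0.75 × (-1.408405) = 1.056304 substitutions/site.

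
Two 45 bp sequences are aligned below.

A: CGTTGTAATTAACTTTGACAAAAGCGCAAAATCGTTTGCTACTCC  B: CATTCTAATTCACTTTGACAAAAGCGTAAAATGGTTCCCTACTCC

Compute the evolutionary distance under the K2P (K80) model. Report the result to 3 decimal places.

0.175

Of 45 sites, 3 differences are transitions and 4 are transversions, so P = 3/45 ≈ 0.066667 and Q = 4/45 ≈ 0.088889.
Under the Kimura two-parameter model, d = −½ ln(1 − 2P − Q) − ¼ ln(1 − 2Q).
1 − 2P − Q = 0.777777, giving −½ ln(0.777777) = 0.125658.
1 − 2Q = 0.822222, giving −¼ ln(0.822222) = 0.048936.
d = 0.125658 + 0.048936 = 0.174594.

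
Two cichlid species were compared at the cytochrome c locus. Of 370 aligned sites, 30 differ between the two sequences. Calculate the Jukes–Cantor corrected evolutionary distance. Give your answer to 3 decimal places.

p = 30/370 ≈ 0.081081.
d = −(3/4) ln(1 − 4p/3) = −0.75 ln(1 − 0.108108) = −0.75 ln(0.891892)
  = −0.75 × (-0.114410) = 0.085808 substitutions/site.

0.086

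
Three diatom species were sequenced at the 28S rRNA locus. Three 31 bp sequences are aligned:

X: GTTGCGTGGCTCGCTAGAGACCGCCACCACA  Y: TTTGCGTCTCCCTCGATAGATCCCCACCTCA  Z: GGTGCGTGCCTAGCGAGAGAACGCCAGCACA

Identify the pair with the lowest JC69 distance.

X–Y: 10/31 differ, p = 0.323, d = 0.422.
X–Z: 6/31 differ, p = 0.194, d = 0.224.
Y–Z: 12/31 differ, p = 0.387, d = 0.544.
The smallest distance is between X and Z.

X and Z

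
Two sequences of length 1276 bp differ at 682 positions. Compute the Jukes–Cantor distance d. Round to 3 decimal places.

0.935

p = 682/1276 ≈ 0.534483.
d = −(3/4) ln(1 − 4p/3) = −0.75 ln(1 − 0.712644) = −0.75 ln(0.287356)
  = −0.75 × (-1.247033) = 0.935275 substitutions/site.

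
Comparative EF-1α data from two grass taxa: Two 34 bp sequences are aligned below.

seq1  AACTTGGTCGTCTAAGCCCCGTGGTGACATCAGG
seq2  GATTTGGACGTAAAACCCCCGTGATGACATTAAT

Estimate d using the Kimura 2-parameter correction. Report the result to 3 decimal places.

0.378

Of 34 sites, 5 differences are transitions and 5 are transversions, so P = 5/34 ≈ 0.147059 and Q = 5/34 ≈ 0.147059.
Under the Kimura two-parameter model, d = −½ ln(1 − 2P − Q) − ¼ ln(1 − 2Q).
1 − 2P − Q = 0.558823, giving −½ ln(0.558823) = 0.290961.
1 − 2Q = 0.705882, giving −¼ ln(0.705882) = 0.087077.
d = 0.290961 + 0.087077 = 0.378038.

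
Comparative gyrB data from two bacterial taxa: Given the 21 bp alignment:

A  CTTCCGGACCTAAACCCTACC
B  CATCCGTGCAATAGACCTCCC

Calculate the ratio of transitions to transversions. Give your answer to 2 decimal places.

0.29

Transitions are A↔G and C↔T; transversions are all other mismatches.
Transitions: 2. Transversions: 7.
R = 2/7 = 0.285714… ≈ 0.29 (to 2 d.p.).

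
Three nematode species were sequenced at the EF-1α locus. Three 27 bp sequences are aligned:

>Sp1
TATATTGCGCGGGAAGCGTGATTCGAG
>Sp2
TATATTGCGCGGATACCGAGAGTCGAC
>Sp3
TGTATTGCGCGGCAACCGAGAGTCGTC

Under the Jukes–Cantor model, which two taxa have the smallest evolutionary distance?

Sp1–Sp2: 6/27 differ, p = 0.222, d = 0.264.
Sp1–Sp3: 7/27 differ, p = 0.259, d = 0.318.
Sp2–Sp3: 4/27 differ, p = 0.148, d = 0.165.
The smallest distance is between Sp2 and Sp3.

Sp2 and Sp3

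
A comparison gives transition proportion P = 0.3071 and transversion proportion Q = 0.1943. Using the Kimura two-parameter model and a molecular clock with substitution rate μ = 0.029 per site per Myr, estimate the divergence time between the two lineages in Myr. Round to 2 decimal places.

Under the Kimura two-parameter model, d = −½ ln(1 − 2P − Q) − ¼ ln(1 − 2Q).
1 − 2P − Q = 0.1915, giving −½ ln(0.1915) = 0.826434.
1 − 2Q = 0.6114, giving −¼ ln(0.6114) = 0.123001.
d = 0.826434 + 0.123001 = 0.949435.
Under a molecular clock d = 2μt, so t = d/(2μ) = 0.949435 / (2 × 0.029) = 16.37 Myr.

16.37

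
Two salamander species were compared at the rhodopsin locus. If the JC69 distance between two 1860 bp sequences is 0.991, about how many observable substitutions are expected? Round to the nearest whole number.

1023

Invert JC69: p = (3/4)(1 − e^(−4d/3)) = 0.75 × (1 − e^(-1.321333)) = 0.75 × (1 − 0.266779) = 0.549916.
Expected differing sites = pL ≈ 0.549916 × 1860 = 1022.84376 ≈ 1023.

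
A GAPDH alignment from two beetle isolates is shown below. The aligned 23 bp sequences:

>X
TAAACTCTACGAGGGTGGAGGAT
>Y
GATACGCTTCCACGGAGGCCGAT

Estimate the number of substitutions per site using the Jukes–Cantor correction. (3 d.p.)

0.553

The sequences differ at 9 of 23 sites (1, 3, 6, 9, 11, 13, 16, 19, 20), so p = 9/23 ≈ 0.391304.
d = −(3/4) ln(1 − 4p/3) = −0.75 ln(1 − 0.521739) = −0.75 ln(0.478261)
  = −0.75 × (-0.737599) = 0.553199 substitutions/site.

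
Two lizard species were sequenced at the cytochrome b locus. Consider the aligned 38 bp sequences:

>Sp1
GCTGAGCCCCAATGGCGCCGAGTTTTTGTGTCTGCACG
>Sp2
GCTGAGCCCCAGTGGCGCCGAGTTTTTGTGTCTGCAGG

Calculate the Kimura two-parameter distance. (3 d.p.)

Of 38 sites, 1 differences are transitions and 1 are transversions, so P = 1/38 ≈ 0.026316 and Q = 1/38 ≈ 0.026316.
Under the Kimura two-parameter model, d = −½ ln(1 − 2P − Q) − ¼ ln(1 − 2Q).
1 − 2P − Q = 0.921052, giving −½ ln(0.921052) = 0.041119.
1 − 2Q = 0.947368, giving −¼ ln(0.947368) = 0.013517.
d = 0.041119 + 0.013517 = 0.054636.

0.055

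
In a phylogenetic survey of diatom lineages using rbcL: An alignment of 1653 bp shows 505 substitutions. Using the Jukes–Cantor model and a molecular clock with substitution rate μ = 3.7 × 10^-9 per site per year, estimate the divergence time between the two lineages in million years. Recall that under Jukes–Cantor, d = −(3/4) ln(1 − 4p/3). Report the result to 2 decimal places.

53.02

p = 505/1653 ≈ 0.305505.
d = −(3/4) ln(1 − 4p/3) = −0.75 ln(1 − 0.40734) = −0.75 ln(0.59266)
  = −0.75 × (-0.523134) = 0.392351 substitutions/site.
Under a molecular clock d = 2μt, so t = d/(2μ) = 0.392351 / (2 × 3.7 × 10^-9) = 53.02 million years.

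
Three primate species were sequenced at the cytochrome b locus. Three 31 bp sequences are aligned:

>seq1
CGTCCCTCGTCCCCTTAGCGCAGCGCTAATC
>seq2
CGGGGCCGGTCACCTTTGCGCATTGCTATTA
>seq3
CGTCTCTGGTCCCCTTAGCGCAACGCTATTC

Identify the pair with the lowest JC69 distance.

seq1 and seq3

seq1–seq2: 11/31 differ, p = 0.355, d = 0.481.
seq1–seq3: 4/31 differ, p = 0.129, d = 0.142.
seq2–seq3: 9/31 differ, p = 0.290, d = 0.367.
The smallest distance is between seq1 and seq3.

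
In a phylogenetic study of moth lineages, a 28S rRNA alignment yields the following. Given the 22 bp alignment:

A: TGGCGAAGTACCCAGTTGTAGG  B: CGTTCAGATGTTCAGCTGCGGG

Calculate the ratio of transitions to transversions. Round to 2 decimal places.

Transitions are A↔G and C↔T; transversions are all other mismatches.
Transitions: 10. Transversions: 2.
R = 10/2 = 5.00.

5.00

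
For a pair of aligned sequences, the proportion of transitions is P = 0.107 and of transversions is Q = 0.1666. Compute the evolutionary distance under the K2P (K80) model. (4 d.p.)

0.3408

Under the Kimura two-parameter model, d = −½ ln(1 − 2P − Q) − ¼ ln(1 − 2Q).
1 − 2P − Q = 0.6194, giving −½ ln(0.6194) = 0.239502.
1 − 2Q = 0.6668, giving −¼ ln(0.6668) = 0.101316.
d = 0.239502 + 0.101316 = 0.340818.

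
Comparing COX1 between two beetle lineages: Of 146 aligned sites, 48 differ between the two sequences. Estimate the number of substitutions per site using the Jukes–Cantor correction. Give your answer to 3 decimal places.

0.433

p = 48/146 ≈ 0.328767.
d = −(3/4) ln(1 − 4p/3) = −0.75 ln(1 − 0.438356) = −0.75 ln(0.561644)
  = −0.75 × (-0.576887) = 0.432665 substitutions/site.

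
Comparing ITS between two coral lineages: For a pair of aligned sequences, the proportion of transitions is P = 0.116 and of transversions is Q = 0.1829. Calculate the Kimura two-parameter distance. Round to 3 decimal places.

Under the Kimura two-parameter model, d = −½ ln(1 − 2P − Q) − ¼ ln(1 − 2Q).
1 − 2P − Q = 0.5851, giving −½ ln(0.5851) = 0.267986.
1 − 2Q = 0.6342, giving −¼ ln(0.6342) = 0.113848.
d = 0.267986 + 0.113848 = 0.381834.

0.382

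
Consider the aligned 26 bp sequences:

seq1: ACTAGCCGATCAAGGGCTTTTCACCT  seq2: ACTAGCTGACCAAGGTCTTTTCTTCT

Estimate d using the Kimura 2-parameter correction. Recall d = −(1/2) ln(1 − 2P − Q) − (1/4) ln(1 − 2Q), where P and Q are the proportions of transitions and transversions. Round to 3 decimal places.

Of 26 sites, 3 differences are transitions and 2 are transversions, so P = 3/26 ≈ 0.115385 and Q = 2/26 ≈ 0.076923.
Under the Kimura two-parameter model, d = −½ ln(1 − 2P − Q) − ¼ ln(1 − 2Q).
1 − 2P − Q = 0.692307, giving −½ ln(0.692307) = 0.183863.
1 − 2Q = 0.846154, giving −¼ ln(0.846154) = 0.041763.
d = 0.183863 + 0.041763 = 0.225626.

0.226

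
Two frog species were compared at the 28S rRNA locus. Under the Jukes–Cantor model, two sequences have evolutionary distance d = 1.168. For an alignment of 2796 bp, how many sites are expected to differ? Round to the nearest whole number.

Invert JC69: p = (3/4)(1 − e^(−4d/3)) = 0.75 × (1 − e^(-1.557333)) = 0.75 × (1 − 0.210697) = 0.591977.
Expected differing sites = pL ≈ 0.591977 × 2796 = 1655.167692 ≈ 1655.

1655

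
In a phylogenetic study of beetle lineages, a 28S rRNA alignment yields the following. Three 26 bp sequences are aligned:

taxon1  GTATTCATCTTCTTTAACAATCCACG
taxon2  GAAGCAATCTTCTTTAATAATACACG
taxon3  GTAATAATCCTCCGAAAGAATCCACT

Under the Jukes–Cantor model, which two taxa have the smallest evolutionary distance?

taxon1 and taxon2

taxon1–taxon2: 6/26 differ, p = 0.231, d = 0.276.
taxon1–taxon3: 8/26 differ, p = 0.308, d = 0.396.
taxon2–taxon3: 10/26 differ, p = 0.385, d = 0.539.
The smallest distance is between taxon1 and taxon2.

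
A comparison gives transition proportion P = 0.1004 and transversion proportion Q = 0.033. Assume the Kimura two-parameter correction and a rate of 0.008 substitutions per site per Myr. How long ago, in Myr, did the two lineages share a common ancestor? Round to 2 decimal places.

9.39

Under the Kimura two-parameter model, d = −½ ln(1 − 2P − Q) − ¼ ln(1 − 2Q).
1 − 2P − Q = 0.7662, giving −½ ln(0.7662) = 0.133156.
1 − 2Q = 0.934, giving −¼ ln(0.934) = 0.017070.
d = 0.133156 + 0.017070 = 0.150226.
Under a molecular clock d = 2μt, so t = d/(2μ) = 0.150226 / (2 × 0.008) = 9.39 Myr.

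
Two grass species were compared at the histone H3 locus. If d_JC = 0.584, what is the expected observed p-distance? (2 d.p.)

p = (3/4)(1 − e^(−4d/3)) = 0.75 × (1 − e^(-0.778667)) = 0.75 × (1 − 0.459017) = 0.405737.

0.41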